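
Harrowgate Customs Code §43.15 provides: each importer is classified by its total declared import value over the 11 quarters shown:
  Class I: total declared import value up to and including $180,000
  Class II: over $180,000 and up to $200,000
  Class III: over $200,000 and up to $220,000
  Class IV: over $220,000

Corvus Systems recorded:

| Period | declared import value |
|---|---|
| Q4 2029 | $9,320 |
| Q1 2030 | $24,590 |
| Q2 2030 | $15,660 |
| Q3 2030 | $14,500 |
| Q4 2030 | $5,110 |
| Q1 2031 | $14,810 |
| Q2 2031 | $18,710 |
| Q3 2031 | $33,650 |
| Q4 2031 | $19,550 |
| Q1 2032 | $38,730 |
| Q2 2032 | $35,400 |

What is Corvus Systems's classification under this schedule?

Total declared import value: $9,320 + $24,590 + $15,660 + $14,500 + $5,110 + $14,810 + $18,710 + $33,650 + $19,550 + $38,730 + $35,400 = $230,030.
$230,030 > $220,000, so Class IV applies.

Class IV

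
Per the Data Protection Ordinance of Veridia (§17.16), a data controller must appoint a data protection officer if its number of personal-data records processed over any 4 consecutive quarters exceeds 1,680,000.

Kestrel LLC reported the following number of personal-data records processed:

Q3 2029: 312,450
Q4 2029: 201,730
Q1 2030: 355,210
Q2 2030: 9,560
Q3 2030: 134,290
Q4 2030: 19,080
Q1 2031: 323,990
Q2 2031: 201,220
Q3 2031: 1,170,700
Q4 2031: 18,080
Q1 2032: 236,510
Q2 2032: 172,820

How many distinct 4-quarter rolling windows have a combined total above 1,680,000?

2

Q3 2029–Q2 2030: 312,450 + 201,730 + 355,210 + 9,560 = 878,950 (under)
Q4 2029–Q3 2030: 201,730 + 355,210 + 9,560 + 134,290 = 700,790 (under)
Q1 2030–Q4 2030: 355,210 + 9,560 + 134,290 + 19,080 = 518,140 (under)
Q2 2030–Q1 2031: 9,560 + 134,290 + 19,080 + 323,990 = 486,920 (under)
Q3 2030–Q2 2031: 134,290 + 19,080 + 323,990 + 201,220 = 678,580 (under)
Q4 2030–Q3 2031: 19,080 + 323,990 + 201,220 + 1,170,700 = 1,714,990 (over)
Q1 2031–Q4 2031: 323,990 + 201,220 + 1,170,700 + 18,080 = 1,713,990 (over)
Q2 2031–Q1 2032: 201,220 + 1,170,700 + 18,080 + 236,510 = 1,626,510 (under)
Q3 2031–Q2 2032: 1,170,700 + 18,080 + 236,510 + 172,820 = 1,598,110 (under)
2 windows exceed the threshold.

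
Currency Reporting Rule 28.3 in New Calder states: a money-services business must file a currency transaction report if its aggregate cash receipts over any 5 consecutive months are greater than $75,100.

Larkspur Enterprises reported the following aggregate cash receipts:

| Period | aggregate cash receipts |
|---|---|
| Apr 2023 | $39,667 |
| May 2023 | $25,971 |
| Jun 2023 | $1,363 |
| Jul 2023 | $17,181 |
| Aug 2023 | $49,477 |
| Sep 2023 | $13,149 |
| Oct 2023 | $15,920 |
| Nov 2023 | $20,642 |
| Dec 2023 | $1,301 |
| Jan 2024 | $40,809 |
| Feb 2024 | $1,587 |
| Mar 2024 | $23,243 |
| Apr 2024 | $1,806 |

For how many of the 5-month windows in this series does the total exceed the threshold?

8

Apr 2023–Aug 2023: $39,667 + $25,971 + $1,363 + $17,181 + $49,477 = $133,659 (over)
May 2023–Sep 2023: $25,971 + $1,363 + $17,181 + $49,477 + $13,149 = $107,141 (over)
Jun 2023–Oct 2023: $1,363 + $17,181 + $49,477 + $13,149 + $15,920 = $97,090 (over)
Jul 2023–Nov 2023: $17,181 + $49,477 + $13,149 + $15,920 + $20,642 = $116,369 (over)
Aug 2023–Dec 2023: $49,477 + $13,149 + $15,920 + $20,642 + $1,301 = $100,489 (over)
Sep 2023–Jan 2024: $13,149 + $15,920 + $20,642 + $1,301 + $40,809 = $91,821 (over)
Oct 2023–Feb 2024: $15,920 + $20,642 + $1,301 + $40,809 + $1,587 = $80,259 (over)
Nov 2023–Mar 2024: $20,642 + $1,301 + $40,809 + $1,587 + $23,243 = $87,582 (over)
Dec 2023–Apr 2024: $1,301 + $40,809 + $1,587 + $23,243 + $1,806 = $68,746 (under)
8 windows exceed the threshold.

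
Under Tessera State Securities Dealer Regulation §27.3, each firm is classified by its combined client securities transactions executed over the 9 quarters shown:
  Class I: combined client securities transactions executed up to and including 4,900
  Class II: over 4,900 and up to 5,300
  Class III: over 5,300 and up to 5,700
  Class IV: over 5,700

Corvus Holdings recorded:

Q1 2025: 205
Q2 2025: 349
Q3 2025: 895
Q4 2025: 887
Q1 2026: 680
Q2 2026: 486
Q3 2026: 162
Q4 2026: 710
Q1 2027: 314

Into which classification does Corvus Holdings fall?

Class I

Combined client securities transactions executed: 205 + 349 + 895 + 887 + 680 + 486 + 162 + 710 + 314 = 4,688.
4,688 ≤ 4,900, so Class I applies.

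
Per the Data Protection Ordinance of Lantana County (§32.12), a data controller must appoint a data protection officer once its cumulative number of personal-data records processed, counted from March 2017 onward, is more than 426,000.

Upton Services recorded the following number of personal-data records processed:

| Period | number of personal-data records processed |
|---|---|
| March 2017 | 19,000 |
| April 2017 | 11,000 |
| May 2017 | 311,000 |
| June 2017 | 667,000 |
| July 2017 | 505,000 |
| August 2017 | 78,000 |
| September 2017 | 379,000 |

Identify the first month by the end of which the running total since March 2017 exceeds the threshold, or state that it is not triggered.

June 2017

Through March 2017: 19,000
Through April 2017: 30,000
Through May 2017: 341,000
Through June 2017: 1,008,000 ← exceeds threshold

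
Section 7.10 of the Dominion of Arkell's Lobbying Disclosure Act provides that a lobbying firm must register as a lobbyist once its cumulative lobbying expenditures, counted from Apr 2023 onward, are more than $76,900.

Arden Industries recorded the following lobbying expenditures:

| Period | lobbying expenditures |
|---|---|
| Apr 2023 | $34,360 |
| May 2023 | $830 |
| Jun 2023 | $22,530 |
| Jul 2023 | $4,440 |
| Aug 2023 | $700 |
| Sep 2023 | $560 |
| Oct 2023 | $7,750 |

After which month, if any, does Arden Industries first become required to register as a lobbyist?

Not triggered

Through Apr 2023: $34,360
Through May 2023: $35,190
Through Jun 2023: $57,720
Through Jul 2023: $62,160
Through Aug 2023: $62,860
Through Sep 2023: $63,420
Through Oct 2023: $71,170
Final cumulative total $71,170 ≤ $76,900; the threshold is never exceeded.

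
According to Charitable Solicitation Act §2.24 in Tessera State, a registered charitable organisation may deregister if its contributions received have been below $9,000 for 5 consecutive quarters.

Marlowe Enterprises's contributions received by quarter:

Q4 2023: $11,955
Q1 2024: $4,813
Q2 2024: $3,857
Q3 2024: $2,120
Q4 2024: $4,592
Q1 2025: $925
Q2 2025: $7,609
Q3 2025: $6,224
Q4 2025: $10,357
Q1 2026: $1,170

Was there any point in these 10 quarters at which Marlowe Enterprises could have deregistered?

Yes

Quarters below $9,000: Q1 2024, Q2 2024, Q3 2024, Q4 2024, Q1 2025, Q2 2025, Q3 2025, Q1 2026.
Longest run of consecutive quarters below the threshold: 7.
7 ≥ 5, so Marlowe Enterprises became eligible.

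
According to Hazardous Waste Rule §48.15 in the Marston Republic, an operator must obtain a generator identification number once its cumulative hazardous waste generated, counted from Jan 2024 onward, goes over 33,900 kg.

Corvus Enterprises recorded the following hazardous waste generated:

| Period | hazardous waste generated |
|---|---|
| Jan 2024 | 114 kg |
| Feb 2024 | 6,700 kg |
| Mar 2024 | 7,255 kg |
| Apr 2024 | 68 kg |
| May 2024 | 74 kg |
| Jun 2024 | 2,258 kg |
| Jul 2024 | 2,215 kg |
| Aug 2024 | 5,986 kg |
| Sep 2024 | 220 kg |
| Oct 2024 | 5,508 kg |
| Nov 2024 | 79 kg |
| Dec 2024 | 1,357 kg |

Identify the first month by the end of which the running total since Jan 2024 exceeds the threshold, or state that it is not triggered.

Through Jan 2024: 114 kg
Through Feb 2024: 6,814 kg
Through Mar 2024: 14,069 kg
Through Apr 2024: 14,137 kg
Through May 2024: 14,211 kg
Through Jun 2024: 16,469 kg
Through Jul 2024: 18,684 kg
Through Aug 2024: 24,670 kg
Through Sep 2024: 24,890 kg
Through Oct 2024: 30,398 kg
Through Nov 2024: 30,477 kg
Through Dec 2024: 31,834 kg
Final cumulative total 31,834 kg ≤ 33,900 kg; the threshold is never exceeded.

Not triggered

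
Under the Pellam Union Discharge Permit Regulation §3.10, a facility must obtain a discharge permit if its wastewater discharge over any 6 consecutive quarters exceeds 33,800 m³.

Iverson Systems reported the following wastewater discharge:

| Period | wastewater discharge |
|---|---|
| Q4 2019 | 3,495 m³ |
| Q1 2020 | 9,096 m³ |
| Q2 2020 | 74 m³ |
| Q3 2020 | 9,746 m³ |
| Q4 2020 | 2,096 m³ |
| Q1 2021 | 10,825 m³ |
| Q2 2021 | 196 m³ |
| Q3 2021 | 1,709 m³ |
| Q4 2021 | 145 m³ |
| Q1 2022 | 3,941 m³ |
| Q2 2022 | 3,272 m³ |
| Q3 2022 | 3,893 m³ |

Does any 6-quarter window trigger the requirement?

Yes

Q4 2019–Q1 2021: 3,495 m³ + 9,096 m³ + 74 m³ + 9,746 m³ + 2,096 m³ + 10,825 m³ = 35,332 m³ (over)
Q1 2020–Q2 2021: 9,096 m³ + 74 m³ + 9,746 m³ + 2,096 m³ + 10,825 m³ + 196 m³ = 32,033 m³ (under)
Q2 2020–Q3 2021: 74 m³ + 9,746 m³ + 2,096 m³ + 10,825 m³ + 196 m³ + 1,709 m³ = 24,646 m³ (under)
Q3 2020–Q4 2021: 9,746 m³ + 2,096 m³ + 10,825 m³ + 196 m³ + 1,709 m³ + 145 m³ = 24,717 m³ (under)
Q4 2020–Q1 2022: 2,096 m³ + 10,825 m³ + 196 m³ + 1,709 m³ + 145 m³ + 3,941 m³ = 18,912 m³ (under)
Q1 2021–Q2 2022: 10,825 m³ + 196 m³ + 1,709 m³ + 145 m³ + 3,941 m³ + 3,272 m³ = 20,088 m³ (under)
Q2 2021–Q3 2022: 196 m³ + 1,709 m³ + 145 m³ + 3,941 m³ + 3,272 m³ + 3,893 m³ = 13,156 m³ (under)
At least one window exceeds 33,800 m³.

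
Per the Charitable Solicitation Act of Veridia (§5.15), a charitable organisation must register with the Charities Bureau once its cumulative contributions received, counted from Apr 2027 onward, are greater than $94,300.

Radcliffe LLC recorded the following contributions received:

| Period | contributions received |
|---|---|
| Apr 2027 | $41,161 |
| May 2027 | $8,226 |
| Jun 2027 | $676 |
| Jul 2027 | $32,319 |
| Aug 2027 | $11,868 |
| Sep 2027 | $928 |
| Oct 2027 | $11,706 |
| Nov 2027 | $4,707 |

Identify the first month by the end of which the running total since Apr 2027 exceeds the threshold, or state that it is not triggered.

Sep 2027

Through Apr 2027: $41,161
Through May 2027: $49,387
Through Jun 2027: $50,063
Through Jul 2027: $82,382
Through Aug 2027: $94,250
Through Sep 2027: $95,178 ← exceeds threshold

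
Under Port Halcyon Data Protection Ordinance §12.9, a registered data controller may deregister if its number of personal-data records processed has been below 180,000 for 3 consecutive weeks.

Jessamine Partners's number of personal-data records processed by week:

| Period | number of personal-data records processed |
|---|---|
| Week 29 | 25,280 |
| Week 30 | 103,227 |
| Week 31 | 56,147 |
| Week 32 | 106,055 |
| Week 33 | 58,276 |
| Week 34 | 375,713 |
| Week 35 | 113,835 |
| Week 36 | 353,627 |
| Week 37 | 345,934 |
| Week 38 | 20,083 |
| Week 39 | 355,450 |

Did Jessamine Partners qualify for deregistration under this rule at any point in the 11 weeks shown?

Weeks below 180,000: Week 29, Week 30, Week 31, Week 32, Week 33, Week 35, Week 38.
Longest run of consecutive weeks below the threshold: 5.
5 ≥ 3, so Jessamine Partners became eligible.

Yes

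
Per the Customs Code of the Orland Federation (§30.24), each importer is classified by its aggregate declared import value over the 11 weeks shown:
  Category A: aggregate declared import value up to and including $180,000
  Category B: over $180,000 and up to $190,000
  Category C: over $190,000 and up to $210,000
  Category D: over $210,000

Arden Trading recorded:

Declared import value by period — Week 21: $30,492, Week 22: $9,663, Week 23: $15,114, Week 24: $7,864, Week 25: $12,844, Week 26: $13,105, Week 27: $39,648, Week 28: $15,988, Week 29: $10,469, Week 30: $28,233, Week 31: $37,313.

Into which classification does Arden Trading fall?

Category D

Aggregate declared import value: $30,492 + $9,663 + $15,114 + $7,864 + $12,844 + $13,105 + $39,648 + $15,988 + $10,469 + $28,233 + $37,313 = $220,733.
$220,733 > $210,000, so Category D applies.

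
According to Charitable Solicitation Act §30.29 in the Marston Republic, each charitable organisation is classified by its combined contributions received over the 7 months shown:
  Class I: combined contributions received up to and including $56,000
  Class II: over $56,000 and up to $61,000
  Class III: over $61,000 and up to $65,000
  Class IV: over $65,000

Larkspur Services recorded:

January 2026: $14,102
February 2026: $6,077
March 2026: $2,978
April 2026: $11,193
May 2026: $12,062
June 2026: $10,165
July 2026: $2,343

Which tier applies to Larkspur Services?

Class II

Combined contributions received: $14,102 + $6,077 + $2,978 + $11,193 + $12,062 + $10,165 + $2,343 = $58,920.
$56,000 < $58,920 ≤ $61,000, so Class II applies.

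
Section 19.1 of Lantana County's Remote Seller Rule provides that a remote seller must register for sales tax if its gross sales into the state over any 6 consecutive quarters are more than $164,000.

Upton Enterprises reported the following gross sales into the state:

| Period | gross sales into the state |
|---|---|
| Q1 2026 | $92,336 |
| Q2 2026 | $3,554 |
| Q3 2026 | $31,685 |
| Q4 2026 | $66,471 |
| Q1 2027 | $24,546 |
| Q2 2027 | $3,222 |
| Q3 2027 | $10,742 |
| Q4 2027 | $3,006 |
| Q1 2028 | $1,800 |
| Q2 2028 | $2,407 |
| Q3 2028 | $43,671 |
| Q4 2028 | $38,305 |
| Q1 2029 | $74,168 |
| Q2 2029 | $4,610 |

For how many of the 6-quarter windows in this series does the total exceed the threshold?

2

Q1 2026–Q2 2027: $92,336 + $3,554 + $31,685 + $66,471 + $24,546 + $3,222 = $221,814 (over)
Q2 2026–Q3 2027: $3,554 + $31,685 + $66,471 + $24,546 + $3,222 + $10,742 = $140,220 (under)
Q3 2026–Q4 2027: $31,685 + $66,471 + $24,546 + $3,222 + $10,742 + $3,006 = $139,672 (under)
Q4 2026–Q1 2028: $66,471 + $24,546 + $3,222 + $10,742 + $3,006 + $1,800 = $109,787 (under)
Q1 2027–Q2 2028: $24,546 + $3,222 + $10,742 + $3,006 + $1,800 + $2,407 = $45,723 (under)
Q2 2027–Q3 2028: $3,222 + $10,742 + $3,006 + $1,800 + $2,407 + $43,671 = $64,848 (under)
Q3 2027–Q4 2028: $10,742 + $3,006 + $1,800 + $2,407 + $43,671 + $38,305 = $99,931 (under)
Q4 2027–Q1 2029: $3,006 + $1,800 + $2,407 + $43,671 + $38,305 + $74,168 = $163,357 (under)
Q1 2028–Q2 2029: $1,800 + $2,407 + $43,671 + $38,305 + $74,168 + $4,610 = $164,961 (over)
2 windows exceed the threshold.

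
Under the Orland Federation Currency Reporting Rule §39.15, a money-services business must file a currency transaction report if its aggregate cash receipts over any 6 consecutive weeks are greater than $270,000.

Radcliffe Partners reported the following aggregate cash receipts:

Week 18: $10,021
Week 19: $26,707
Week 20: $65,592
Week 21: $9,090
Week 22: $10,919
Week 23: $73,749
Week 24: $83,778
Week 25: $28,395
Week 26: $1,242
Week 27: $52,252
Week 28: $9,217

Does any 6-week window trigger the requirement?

Week 18–Week 23: $10,021 + $26,707 + $65,592 + $9,090 + $10,919 + $73,749 = $196,078 (under)
Week 19–Week 24: $26,707 + $65,592 + $9,090 + $10,919 + $73,749 + $83,778 = $269,835 (under)
Week 20–Week 25: $65,592 + $9,090 + $10,919 + $73,749 + $83,778 + $28,395 = $271,523 (over)
Week 21–Week 26: $9,090 + $10,919 + $73,749 + $83,778 + $28,395 + $1,242 = $207,173 (under)
Week 22–Week 27: $10,919 + $73,749 + $83,778 + $28,395 + $1,242 + $52,252 = $250,335 (under)
Week 23–Week 28: $73,749 + $83,778 + $28,395 + $1,242 + $52,252 + $9,217 = $248,633 (under)
At least one window exceeds $270,000.

Yes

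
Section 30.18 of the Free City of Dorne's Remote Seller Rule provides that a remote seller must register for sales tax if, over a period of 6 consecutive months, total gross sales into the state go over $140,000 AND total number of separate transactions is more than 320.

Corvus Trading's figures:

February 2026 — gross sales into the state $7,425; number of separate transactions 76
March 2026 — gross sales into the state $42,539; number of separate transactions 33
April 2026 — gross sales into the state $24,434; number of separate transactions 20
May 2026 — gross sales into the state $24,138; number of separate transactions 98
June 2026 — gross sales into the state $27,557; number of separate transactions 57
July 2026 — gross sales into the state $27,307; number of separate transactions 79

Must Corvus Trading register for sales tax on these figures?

Total gross sales into the state: $7,425 + $42,539 + $24,434 + $24,138 + $27,557 + $27,307 = $153,400 (> $140,000).
Total number of separate transactions: 76 + 33 + 20 + 98 + 57 + 79 = 363 (> 320).
The test is 'and': both thresholds are exceeded.

Yes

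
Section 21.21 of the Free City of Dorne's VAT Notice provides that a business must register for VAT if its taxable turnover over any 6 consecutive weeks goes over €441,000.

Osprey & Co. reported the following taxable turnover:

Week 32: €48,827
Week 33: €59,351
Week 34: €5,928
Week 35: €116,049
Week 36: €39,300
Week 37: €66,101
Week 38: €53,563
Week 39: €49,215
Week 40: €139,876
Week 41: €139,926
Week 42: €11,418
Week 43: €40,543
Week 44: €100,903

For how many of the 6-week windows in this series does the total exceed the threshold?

4

Week 32–Week 37: €48,827 + €59,351 + €5,928 + €116,049 + €39,300 + €66,101 = €335,556 (under)
Week 33–Week 38: €59,351 + €5,928 + €116,049 + €39,300 + €66,101 + €53,563 = €340,292 (under)
Week 34–Week 39: €5,928 + €116,049 + €39,300 + €66,101 + €53,563 + €49,215 = €330,156 (under)
Week 35–Week 40: €116,049 + €39,300 + €66,101 + €53,563 + €49,215 + €139,876 = €464,104 (over)
Week 36–Week 41: €39,300 + €66,101 + €53,563 + €49,215 + €139,876 + €139,926 = €487,981 (over)
Week 37–Week 42: €66,101 + €53,563 + €49,215 + €139,876 + €139,926 + €11,418 = €460,099 (over)
Week 38–Week 43: €53,563 + €49,215 + €139,876 + €139,926 + €11,418 + €40,543 = €434,541 (under)
Week 39–Week 44: €49,215 + €139,876 + €139,926 + €11,418 + €40,543 + €100,903 = €481,881 (over)
4 windows exceed the threshold.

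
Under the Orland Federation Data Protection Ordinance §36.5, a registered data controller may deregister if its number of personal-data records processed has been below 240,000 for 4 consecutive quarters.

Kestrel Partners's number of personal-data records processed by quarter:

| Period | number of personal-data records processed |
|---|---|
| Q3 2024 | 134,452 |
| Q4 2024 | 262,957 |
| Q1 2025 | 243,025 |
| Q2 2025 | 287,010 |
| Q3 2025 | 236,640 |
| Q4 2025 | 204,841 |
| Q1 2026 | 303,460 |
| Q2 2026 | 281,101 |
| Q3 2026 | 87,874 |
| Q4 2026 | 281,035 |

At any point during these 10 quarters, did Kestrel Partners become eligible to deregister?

No

Quarters below 240,000: Q3 2024, Q3 2025, Q4 2025, Q3 2026.
Longest run of consecutive quarters below the threshold: 2.
2 < 4, so Kestrel Partners never became eligible.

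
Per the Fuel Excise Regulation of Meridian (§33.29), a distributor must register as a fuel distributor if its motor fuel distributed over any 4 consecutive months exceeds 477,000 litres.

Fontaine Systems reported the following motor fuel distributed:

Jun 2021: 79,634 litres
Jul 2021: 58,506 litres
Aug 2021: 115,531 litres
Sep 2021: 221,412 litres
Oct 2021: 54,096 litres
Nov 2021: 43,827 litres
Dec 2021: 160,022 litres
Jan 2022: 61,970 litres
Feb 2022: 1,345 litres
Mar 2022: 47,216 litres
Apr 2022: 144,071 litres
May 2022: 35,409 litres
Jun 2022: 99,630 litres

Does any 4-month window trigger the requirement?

Jun 2021–Sep 2021: 79,634 litres + 58,506 litres + 115,531 litres + 221,412 litres = 475,083 litres (under)
Jul 2021–Oct 2021: 58,506 litres + 115,531 litres + 221,412 litres + 54,096 litres = 449,545 litres (under)
Aug 2021–Nov 2021: 115,531 litres + 221,412 litres + 54,096 litres + 43,827 litres = 434,866 litres (under)
Sep 2021–Dec 2021: 221,412 litres + 54,096 litres + 43,827 litres + 160,022 litres = 479,357 litres (over)
Oct 2021–Jan 2022: 54,096 litres + 43,827 litres + 160,022 litres + 61,970 litres = 319,915 litres (under)
Nov 2021–Feb 2022: 43,827 litres + 160,022 litres + 61,970 litres + 1,345 litres = 267,164 litres (under)
Dec 2021–Mar 2022: 160,022 litres + 61,970 litres + 1,345 litres + 47,216 litres = 270,553 litres (under)
Jan 2022–Apr 2022: 61,970 litres + 1,345 litres + 47,216 litres + 144,071 litres = 254,602 litres (under)
Feb 2022–May 2022: 1,345 litres + 47,216 litres + 144,071 litres + 35,409 litres = 228,041 litres (under)
Mar 2022–Jun 2022: 47,216 litres + 144,071 litres + 35,409 litres + 99,630 litres = 326,326 litres (under)
At least one window exceeds 477,000 litres.

Yes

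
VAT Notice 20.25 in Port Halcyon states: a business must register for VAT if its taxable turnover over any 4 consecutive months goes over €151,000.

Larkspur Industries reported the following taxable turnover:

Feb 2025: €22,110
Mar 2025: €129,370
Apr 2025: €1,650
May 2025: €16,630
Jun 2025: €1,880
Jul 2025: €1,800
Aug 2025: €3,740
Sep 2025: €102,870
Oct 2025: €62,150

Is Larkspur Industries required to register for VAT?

Yes

Feb 2025–May 2025: €22,110 + €129,370 + €1,650 + €16,630 = €169,760 (over)
Mar 2025–Jun 2025: €129,370 + €1,650 + €16,630 + €1,880 = €149,530 (under)
Apr 2025–Jul 2025: €1,650 + €16,630 + €1,880 + €1,800 = €21,960 (under)
May 2025–Aug 2025: €16,630 + €1,880 + €1,800 + €3,740 = €24,050 (under)
Jun 2025–Sep 2025: €1,880 + €1,800 + €3,740 + €102,870 = €110,290 (under)
Jul 2025–Oct 2025: €1,800 + €3,740 + €102,870 + €62,150 = €170,560 (over)
At least one window exceeds €151,000.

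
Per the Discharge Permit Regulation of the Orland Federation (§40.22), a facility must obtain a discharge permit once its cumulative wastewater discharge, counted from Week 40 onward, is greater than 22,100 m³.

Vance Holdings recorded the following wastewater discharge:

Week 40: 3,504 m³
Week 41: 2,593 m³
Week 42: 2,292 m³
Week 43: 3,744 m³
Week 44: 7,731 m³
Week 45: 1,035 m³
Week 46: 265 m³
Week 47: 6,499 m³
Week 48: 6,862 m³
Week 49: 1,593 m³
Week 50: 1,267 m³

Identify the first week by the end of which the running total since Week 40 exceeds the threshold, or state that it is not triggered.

Through Week 40: 3,504 m³
Through Week 41: 6,097 m³
Through Week 42: 8,389 m³
Through Week 43: 12,133 m³
Through Week 44: 19,864 m³
Through Week 45: 20,899 m³
Through Week 46: 21,164 m³
Through Week 47: 27,663 m³ ← exceeds threshold

Week 47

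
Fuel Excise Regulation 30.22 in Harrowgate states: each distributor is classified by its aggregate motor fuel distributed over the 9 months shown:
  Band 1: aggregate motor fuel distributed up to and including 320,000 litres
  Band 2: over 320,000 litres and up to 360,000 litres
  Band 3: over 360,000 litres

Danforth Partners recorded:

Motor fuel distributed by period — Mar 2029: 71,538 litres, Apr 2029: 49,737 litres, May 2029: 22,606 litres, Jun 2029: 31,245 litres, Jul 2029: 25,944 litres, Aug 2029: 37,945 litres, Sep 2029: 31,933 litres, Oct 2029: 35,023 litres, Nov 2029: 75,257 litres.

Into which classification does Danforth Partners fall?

Aggregate motor fuel distributed: 71,538 litres + 49,737 litres + 22,606 litres + 31,245 litres + 25,944 litres + 37,945 litres + 31,933 litres + 35,023 litres + 75,257 litres = 381,228 litres.
381,228 litres > 360,000 litres, so Band 3 applies.

Band 3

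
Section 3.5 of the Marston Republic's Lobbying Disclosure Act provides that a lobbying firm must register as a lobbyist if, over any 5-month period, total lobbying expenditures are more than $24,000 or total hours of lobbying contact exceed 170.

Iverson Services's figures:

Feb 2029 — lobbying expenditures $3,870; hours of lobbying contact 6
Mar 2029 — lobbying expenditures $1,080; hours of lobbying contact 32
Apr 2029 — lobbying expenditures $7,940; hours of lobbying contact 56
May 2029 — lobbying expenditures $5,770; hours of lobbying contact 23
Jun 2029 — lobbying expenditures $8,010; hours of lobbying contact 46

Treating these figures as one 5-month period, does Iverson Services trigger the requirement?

Total lobbying expenditures: $3,870 + $1,080 + $7,940 + $5,770 + $8,010 = $26,670 (> $24,000).
Total hours of lobbying contact: 6 + 32 + 56 + 23 + 46 = 163 (≤ 170).
The test is 'or': at least one threshold is exceeded.

Yes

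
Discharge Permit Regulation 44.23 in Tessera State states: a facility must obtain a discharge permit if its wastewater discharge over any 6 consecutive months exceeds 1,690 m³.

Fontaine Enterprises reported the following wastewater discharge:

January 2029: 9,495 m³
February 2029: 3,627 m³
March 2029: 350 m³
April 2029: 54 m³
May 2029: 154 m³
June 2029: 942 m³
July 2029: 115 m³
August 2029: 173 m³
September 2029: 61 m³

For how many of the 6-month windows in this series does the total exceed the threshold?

3

January 2029–June 2029: 9,495 m³ + 3,627 m³ + 350 m³ + 54 m³ + 154 m³ + 942 m³ = 14,622 m³ (over)
February 2029–July 2029: 3,627 m³ + 350 m³ + 54 m³ + 154 m³ + 942 m³ + 115 m³ = 5,242 m³ (over)
March 2029–August 2029: 350 m³ + 54 m³ + 154 m³ + 942 m³ + 115 m³ + 173 m³ = 1,788 m³ (over)
April 2029–September 2029: 54 m³ + 154 m³ + 942 m³ + 115 m³ + 173 m³ + 61 m³ = 1,499 m³ (under)
3 windows exceed the threshold.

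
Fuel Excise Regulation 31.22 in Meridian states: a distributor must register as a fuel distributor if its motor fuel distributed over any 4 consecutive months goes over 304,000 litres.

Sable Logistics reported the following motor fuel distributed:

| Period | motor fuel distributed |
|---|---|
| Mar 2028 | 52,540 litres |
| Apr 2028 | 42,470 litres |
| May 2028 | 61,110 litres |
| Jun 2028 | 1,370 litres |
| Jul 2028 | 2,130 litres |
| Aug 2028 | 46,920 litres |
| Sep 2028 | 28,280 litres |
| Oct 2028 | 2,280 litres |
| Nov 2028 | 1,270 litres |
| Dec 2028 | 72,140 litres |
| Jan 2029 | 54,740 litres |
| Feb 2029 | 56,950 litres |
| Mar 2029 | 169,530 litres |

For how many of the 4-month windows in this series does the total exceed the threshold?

Mar 2028–Jun 2028: 52,540 litres + 42,470 litres + 61,110 litres + 1,370 litres = 157,490 litres (under)
Apr 2028–Jul 2028: 42,470 litres + 61,110 litres + 1,370 litres + 2,130 litres = 107,080 litres (under)
May 2028–Aug 2028: 61,110 litres + 1,370 litres + 2,130 litres + 46,920 litres = 111,530 litres (under)
Jun 2028–Sep 2028: 1,370 litres + 2,130 litres + 46,920 litres + 28,280 litres = 78,700 litres (under)
Jul 2028–Oct 2028: 2,130 litres + 46,920 litres + 28,280 litres + 2,280 litres = 79,610 litres (under)
Aug 2028–Nov 2028: 46,920 litres + 28,280 litres + 2,280 litres + 1,270 litres = 78,750 litres (under)
Sep 2028–Dec 2028: 28,280 litres + 2,280 litres + 1,270 litres + 72,140 litres = 103,970 litres (under)
Oct 2028–Jan 2029: 2,280 litres + 1,270 litres + 72,140 litres + 54,740 litres = 130,430 litres (under)
Nov 2028–Feb 2029: 1,270 litres + 72,140 litres + 54,740 litres + 56,950 litres = 185,100 litres (under)
Dec 2028–Mar 2029: 72,140 litres + 54,740 litres + 56,950 litres + 169,530 litres = 353,360 litres (over)
1 window exceeds the threshold.

1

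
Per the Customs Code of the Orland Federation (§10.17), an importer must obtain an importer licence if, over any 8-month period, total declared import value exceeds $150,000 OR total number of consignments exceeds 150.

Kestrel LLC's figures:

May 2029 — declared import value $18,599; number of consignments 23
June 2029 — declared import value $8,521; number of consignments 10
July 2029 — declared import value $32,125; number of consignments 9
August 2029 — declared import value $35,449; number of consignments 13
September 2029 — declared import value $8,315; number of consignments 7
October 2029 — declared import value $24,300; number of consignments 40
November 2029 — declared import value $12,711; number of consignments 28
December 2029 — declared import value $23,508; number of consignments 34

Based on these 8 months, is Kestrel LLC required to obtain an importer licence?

Yes

Total declared import value: $18,599 + $8,521 + $32,125 + $35,449 + $8,315 + $24,300 + $12,711 + $23,508 = $163,528 (> $150,000).
Total number of consignments: 23 + 10 + 9 + 13 + 7 + 40 + 28 + 34 = 164 (> 150).
The test is 'or': at least one threshold is exceeded.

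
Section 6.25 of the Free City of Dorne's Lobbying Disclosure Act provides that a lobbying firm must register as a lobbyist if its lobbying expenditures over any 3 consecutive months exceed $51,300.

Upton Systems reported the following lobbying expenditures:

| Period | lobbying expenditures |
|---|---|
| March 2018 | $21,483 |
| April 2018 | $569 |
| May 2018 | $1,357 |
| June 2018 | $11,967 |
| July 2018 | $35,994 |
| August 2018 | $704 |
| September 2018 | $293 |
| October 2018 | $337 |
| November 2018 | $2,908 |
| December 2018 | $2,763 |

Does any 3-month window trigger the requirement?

No

March 2018–May 2018: $21,483 + $569 + $1,357 = $23,409 (under)
April 2018–June 2018: $569 + $1,357 + $11,967 = $13,893 (under)
May 2018–July 2018: $1,357 + $11,967 + $35,994 = $49,318 (under)
June 2018–August 2018: $11,967 + $35,994 + $704 = $48,665 (under)
July 2018–September 2018: $35,994 + $704 + $293 = $36,991 (under)
August 2018–October 2018: $704 + $293 + $337 = $1,334 (under)
September 2018–November 2018: $293 + $337 + $2,908 = $3,538 (under)
October 2018–December 2018: $337 + $2,908 + $2,763 = $6,008 (under)
No window exceeds $51,300.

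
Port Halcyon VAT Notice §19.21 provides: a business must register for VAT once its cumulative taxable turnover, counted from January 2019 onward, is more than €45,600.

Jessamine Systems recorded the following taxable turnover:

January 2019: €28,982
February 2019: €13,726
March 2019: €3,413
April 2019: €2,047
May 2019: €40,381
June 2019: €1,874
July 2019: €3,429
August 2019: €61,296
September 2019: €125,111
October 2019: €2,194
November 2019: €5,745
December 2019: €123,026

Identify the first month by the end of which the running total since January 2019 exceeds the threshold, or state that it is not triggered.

Through January 2019: €28,982
Through February 2019: €42,708
Through March 2019: €46,121 ← exceeds threshold

March 2019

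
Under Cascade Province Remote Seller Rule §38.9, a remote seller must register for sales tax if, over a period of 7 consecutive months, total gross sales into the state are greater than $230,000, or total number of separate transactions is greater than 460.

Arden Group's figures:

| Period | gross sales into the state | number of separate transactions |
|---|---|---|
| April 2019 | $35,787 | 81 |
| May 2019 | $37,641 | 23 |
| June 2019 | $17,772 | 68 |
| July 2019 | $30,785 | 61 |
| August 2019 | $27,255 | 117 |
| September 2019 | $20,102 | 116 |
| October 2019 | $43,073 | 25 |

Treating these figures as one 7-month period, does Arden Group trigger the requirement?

Yes

Total gross sales into the state: $35,787 + $37,641 + $17,772 + $30,785 + $27,255 + $20,102 + $43,073 = $212,415 (≤ $230,000).
Total number of separate transactions: 81 + 23 + 68 + 61 + 117 + 116 + 25 = 491 (> 460).
The test is 'or': at least one threshold is exceeded.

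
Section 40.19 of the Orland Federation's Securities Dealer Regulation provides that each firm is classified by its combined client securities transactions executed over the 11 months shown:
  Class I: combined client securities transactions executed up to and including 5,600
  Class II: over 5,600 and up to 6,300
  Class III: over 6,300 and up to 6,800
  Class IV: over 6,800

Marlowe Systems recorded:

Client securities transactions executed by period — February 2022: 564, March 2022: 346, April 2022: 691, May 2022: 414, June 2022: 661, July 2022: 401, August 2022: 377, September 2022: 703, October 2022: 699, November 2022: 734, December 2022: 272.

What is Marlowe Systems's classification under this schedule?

Class II

Combined client securities transactions executed: 564 + 346 + 691 + 414 + 661 + 401 + 377 + 703 + 699 + 734 + 272 = 5,862.
5,600 < 5,862 ≤ 6,300, so Class II applies.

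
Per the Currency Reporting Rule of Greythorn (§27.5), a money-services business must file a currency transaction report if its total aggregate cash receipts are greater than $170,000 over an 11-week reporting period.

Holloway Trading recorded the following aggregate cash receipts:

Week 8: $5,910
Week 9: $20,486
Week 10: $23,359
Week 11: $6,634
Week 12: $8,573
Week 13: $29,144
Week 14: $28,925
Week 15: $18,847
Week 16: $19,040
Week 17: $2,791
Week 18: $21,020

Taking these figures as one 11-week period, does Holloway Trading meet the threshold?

Total aggregate cash receipts: $5,910 + $20,486 + $23,359 + $6,634 + $8,573 + $29,144 + $28,925 + $18,847 + $19,040 + $2,791 + $21,020 = $184,729.
$184,729 > $170,000, so the threshold is exceeded.

Yes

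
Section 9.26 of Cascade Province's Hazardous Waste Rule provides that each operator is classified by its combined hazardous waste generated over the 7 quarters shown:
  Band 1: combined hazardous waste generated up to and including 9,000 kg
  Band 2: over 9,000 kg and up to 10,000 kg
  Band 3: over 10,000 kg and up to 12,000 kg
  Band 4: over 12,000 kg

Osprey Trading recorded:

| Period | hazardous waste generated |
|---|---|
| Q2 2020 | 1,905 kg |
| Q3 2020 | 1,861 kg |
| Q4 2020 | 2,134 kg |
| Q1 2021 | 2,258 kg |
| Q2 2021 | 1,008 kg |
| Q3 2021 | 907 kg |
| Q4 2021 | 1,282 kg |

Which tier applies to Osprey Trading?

Band 3

Combined hazardous waste generated: 1,905 kg + 1,861 kg + 2,134 kg + 2,258 kg + 1,008 kg + 907 kg + 1,282 kg = 11,355 kg.
10,000 kg < 11,355 kg ≤ 12,000 kg, so Band 3 applies.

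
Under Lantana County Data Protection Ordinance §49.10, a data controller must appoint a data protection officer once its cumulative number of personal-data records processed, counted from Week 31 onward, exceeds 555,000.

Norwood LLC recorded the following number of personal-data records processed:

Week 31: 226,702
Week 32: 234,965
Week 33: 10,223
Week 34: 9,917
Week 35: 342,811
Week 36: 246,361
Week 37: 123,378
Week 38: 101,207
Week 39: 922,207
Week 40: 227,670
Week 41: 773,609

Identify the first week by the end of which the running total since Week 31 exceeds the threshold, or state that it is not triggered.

Week 35

Through Week 31: 226,702
Through Week 32: 461,667
Through Week 33: 471,890
Through Week 34: 481,807
Through Week 35: 824,618 ← exceeds threshold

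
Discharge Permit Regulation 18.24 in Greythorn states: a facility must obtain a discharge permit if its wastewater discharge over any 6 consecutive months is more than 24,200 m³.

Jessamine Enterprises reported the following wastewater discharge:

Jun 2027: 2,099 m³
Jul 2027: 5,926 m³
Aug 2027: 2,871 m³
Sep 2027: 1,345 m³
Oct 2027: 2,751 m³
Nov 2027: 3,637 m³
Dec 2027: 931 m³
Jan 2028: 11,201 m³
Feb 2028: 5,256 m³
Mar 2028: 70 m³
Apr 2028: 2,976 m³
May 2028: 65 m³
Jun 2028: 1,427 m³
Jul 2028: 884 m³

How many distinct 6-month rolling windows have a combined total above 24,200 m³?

Jun 2027–Nov 2027: 2,099 m³ + 5,926 m³ + 2,871 m³ + 1,345 m³ + 2,751 m³ + 3,637 m³ = 18,629 m³ (under)
Jul 2027–Dec 2027: 5,926 m³ + 2,871 m³ + 1,345 m³ + 2,751 m³ + 3,637 m³ + 931 m³ = 17,461 m³ (under)
Aug 2027–Jan 2028: 2,871 m³ + 1,345 m³ + 2,751 m³ + 3,637 m³ + 931 m³ + 11,201 m³ = 22,736 m³ (under)
Sep 2027–Feb 2028: 1,345 m³ + 2,751 m³ + 3,637 m³ + 931 m³ + 11,201 m³ + 5,256 m³ = 25,121 m³ (over)
Oct 2027–Mar 2028: 2,751 m³ + 3,637 m³ + 931 m³ + 11,201 m³ + 5,256 m³ + 70 m³ = 23,846 m³ (under)
Nov 2027–Apr 2028: 3,637 m³ + 931 m³ + 11,201 m³ + 5,256 m³ + 70 m³ + 2,976 m³ = 24,071 m³ (under)
Dec 2027–May 2028: 931 m³ + 11,201 m³ + 5,256 m³ + 70 m³ + 2,976 m³ + 65 m³ = 20,499 m³ (under)
Jan 2028–Jun 2028: 11,201 m³ + 5,256 m³ + 70 m³ + 2,976 m³ + 65 m³ + 1,427 m³ = 20,995 m³ (under)
Feb 2028–Jul 2028: 5,256 m³ + 70 m³ + 2,976 m³ + 65 m³ + 1,427 m³ + 884 m³ = 10,678 m³ (under)
1 window exceeds the threshold.

1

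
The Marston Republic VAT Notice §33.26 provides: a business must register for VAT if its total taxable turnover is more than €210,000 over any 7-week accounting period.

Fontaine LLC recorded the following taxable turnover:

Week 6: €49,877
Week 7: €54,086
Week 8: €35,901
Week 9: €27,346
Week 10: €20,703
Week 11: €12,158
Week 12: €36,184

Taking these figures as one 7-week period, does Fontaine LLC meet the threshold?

Yes

Total taxable turnover: €49,877 + €54,086 + €35,901 + €27,346 + €20,703 + €12,158 + €36,184 = €236,255.
€236,255 > €210,000, so the threshold is exceeded.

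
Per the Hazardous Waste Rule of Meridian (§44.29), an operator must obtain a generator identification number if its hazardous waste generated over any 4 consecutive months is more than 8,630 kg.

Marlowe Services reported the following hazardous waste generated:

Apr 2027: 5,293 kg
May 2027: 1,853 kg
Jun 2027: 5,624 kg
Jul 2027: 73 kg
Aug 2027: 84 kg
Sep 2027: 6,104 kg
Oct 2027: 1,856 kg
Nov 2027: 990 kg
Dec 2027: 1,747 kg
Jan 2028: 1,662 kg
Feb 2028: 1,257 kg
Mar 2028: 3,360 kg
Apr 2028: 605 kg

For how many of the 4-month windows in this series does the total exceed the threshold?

Apr 2027–Jul 2027: 5,293 kg + 1,853 kg + 5,624 kg + 73 kg = 12,843 kg (over)
May 2027–Aug 2027: 1,853 kg + 5,624 kg + 73 kg + 84 kg = 7,634 kg (under)
Jun 2027–Sep 2027: 5,624 kg + 73 kg + 84 kg + 6,104 kg = 11,885 kg (over)
Jul 2027–Oct 2027: 73 kg + 84 kg + 6,104 kg + 1,856 kg = 8,117 kg (under)
Aug 2027–Nov 2027: 84 kg + 6,104 kg + 1,856 kg + 990 kg = 9,034 kg (over)
Sep 2027–Dec 2027: 6,104 kg + 1,856 kg + 990 kg + 1,747 kg = 10,697 kg (over)
Oct 2027–Jan 2028: 1,856 kg + 990 kg + 1,747 kg + 1,662 kg = 6,255 kg (under)
Nov 2027–Feb 2028: 990 kg + 1,747 kg + 1,662 kg + 1,257 kg = 5,656 kg (under)
Dec 2027–Mar 2028: 1,747 kg + 1,662 kg + 1,257 kg + 3,360 kg = 8,026 kg (under)
Jan 2028–Apr 2028: 1,662 kg + 1,257 kg + 3,360 kg + 605 kg = 6,884 kg (under)
4 windows exceed the threshold.

4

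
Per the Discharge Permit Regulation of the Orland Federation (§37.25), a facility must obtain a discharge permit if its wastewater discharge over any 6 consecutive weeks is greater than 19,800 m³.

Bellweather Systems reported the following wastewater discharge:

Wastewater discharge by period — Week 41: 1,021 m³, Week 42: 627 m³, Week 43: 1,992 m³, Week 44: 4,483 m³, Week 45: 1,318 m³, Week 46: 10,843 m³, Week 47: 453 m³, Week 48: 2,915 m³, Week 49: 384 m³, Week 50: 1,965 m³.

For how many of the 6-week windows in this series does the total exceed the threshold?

Week 41–Week 46: 1,021 m³ + 627 m³ + 1,992 m³ + 4,483 m³ + 1,318 m³ + 10,843 m³ = 20,284 m³ (over)
Week 42–Week 47: 627 m³ + 1,992 m³ + 4,483 m³ + 1,318 m³ + 10,843 m³ + 453 m³ = 19,716 m³ (under)
Week 43–Week 48: 1,992 m³ + 4,483 m³ + 1,318 m³ + 10,843 m³ + 453 m³ + 2,915 m³ = 22,004 m³ (over)
Week 44–Week 49: 4,483 m³ + 1,318 m³ + 10,843 m³ + 453 m³ + 2,915 m³ + 384 m³ = 20,396 m³ (over)
Week 45–Week 50: 1,318 m³ + 10,843 m³ + 453 m³ + 2,915 m³ + 384 m³ + 1,965 m³ = 17,878 m³ (under)
3 windows exceed the threshold.

3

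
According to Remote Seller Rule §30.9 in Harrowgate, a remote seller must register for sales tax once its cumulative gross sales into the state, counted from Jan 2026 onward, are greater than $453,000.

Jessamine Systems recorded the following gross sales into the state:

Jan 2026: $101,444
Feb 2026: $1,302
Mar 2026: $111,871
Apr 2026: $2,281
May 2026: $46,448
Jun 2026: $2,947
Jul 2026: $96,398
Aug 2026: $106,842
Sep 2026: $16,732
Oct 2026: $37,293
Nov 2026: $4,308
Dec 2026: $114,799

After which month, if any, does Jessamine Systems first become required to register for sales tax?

Through Jan 2026: $101,444
Through Feb 2026: $102,746
Through Mar 2026: $214,617
Through Apr 2026: $216,898
Through May 2026: $263,346
Through Jun 2026: $266,293
Through Jul 2026: $362,691
Through Aug 2026: $469,533 ← exceeds threshold

Aug 2026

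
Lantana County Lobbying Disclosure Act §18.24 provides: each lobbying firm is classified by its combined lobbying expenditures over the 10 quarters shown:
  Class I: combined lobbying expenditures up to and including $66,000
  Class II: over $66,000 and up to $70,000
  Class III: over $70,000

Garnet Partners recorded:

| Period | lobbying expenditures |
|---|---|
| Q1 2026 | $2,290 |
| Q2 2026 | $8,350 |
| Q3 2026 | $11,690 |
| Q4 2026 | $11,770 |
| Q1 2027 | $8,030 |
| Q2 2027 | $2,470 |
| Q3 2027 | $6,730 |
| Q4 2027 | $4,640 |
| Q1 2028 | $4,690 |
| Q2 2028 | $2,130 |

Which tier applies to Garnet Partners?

Combined lobbying expenditures: $2,290 + $8,350 + $11,690 + $11,770 + $8,030 + $2,470 + $6,730 + $4,640 + $4,690 + $2,130 = $62,790.
$62,790 ≤ $66,000, so Class I applies.

Class I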